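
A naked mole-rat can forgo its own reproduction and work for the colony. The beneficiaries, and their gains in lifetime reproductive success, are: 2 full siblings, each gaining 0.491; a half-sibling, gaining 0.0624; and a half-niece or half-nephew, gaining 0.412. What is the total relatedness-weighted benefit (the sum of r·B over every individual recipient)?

r to a full sibling = 0.5 (full sibs share both parents — two paths of length 2: r = 2·(1/2)^2 = 1/2).
r to a half-sibling = 1/4 (half-sibs share one parent — one path of length 2: r = (1/2)^2 = 1/4).
r to a half-niece or half-nephew = 0.125 (half-aunt/uncle↔niece/nephew: one path of length 3: r = (1/2)^3 = 1/8).
Summing one r·B term per recipient: 2·0.5·0.491 + 1·0.25·0.0624 + 1·0.125·0.412 = 0.5581.

0.5581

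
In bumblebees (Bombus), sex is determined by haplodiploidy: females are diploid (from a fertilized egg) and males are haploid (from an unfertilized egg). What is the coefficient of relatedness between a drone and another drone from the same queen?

Haploid brothers each carry a random half of the queen's diploid genome, so on average they share half: r = 1/2.

0.5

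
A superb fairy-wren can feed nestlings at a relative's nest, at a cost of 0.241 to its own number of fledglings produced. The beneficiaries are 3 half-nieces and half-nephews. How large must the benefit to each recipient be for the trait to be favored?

0.6427

r to a half-niece or half-nephew = 1/8 (half-aunt/uncle↔niece/nephew: one path of length 3: r = (1/2)^3 = 1/8).
Hamilton's rule with n recipients of equal r: n·r·B > C, so B > C/(n·r) = 0.241/(3·0.125) = 0.6427.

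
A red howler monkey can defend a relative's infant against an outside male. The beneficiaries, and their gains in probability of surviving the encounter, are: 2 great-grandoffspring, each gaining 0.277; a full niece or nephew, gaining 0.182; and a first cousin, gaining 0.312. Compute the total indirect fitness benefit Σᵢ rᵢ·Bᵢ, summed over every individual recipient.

r to a great-grandoffspring = 1/8 (three parent–offspring links: r = (1/2)^3 = 1/8).
r to a full niece or nephew = 0.25 (full aunt/uncle↔niece/nephew: two paths of length 3 through the shared grandparent pair: r = 2·(1/2)^3 = 1/4).
r to a first cousin = 0.125 (first cousins share one grandparent pair — two paths of length 4: r = 2·(1/2)^4 = 1/8).
Summing one r·B term per recipient: 2·0.125·0.277 + 1·0.25·0.182 + 1·0.125·0.312 = 0.15375.

0.15375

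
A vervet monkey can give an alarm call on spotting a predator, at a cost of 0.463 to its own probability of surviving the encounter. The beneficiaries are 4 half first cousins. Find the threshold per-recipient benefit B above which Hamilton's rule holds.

1.852

r to a half first cousin = 0.0625 (half first cousins share one grandparent — one path of length 4: r = (1/2)^4 = 1/16).
Hamilton's rule with n recipients of equal r: n·r·B > C, so B > C/(n·r) = 0.463/(4·0.0625) = 1.852.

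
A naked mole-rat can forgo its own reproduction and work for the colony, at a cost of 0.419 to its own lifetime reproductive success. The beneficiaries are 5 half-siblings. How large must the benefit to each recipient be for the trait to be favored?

r to a half-sibling = 0.25 (half-sibs share one parent — one path of length 2: r = (1/2)^2 = 1/4).
Hamilton's rule with n recipients of equal r: n·r·B > C, so B > C/(n·r) = 0.419/(5·0.25) = 0.3352.

0.3352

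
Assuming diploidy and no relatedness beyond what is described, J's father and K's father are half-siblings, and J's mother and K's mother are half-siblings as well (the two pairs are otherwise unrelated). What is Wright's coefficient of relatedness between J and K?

Wright's path rule: contributions from independent ancestry routes add.
J and K are related in two ways: half first cousins through their fathers (r = 1/16) and half first cousins through their mothers (r = 1/16).
r = 1/16 + 1/16 = 1/8 = 0.125.

0.125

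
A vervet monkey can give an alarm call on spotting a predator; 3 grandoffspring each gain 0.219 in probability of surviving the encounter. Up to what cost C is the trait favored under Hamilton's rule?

r to a grandoffspring = 0.25 (two parent–offspring links: r = (1/2)^2 = 1/4).
Hamilton's rule: n·r·B > C, so the trait is favored while C < n·r·B = 3·0.25·0.219 = 0.16425.

0.16425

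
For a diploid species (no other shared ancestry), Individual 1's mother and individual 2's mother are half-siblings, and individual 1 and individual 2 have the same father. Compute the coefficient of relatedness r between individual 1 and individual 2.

0.3125

Independent pedigree routes through distinct common ancestors add.
Individual 1 and individual 2 are related in two ways: half first cousins through their mothers (r = 1/16) and half-sibs through their shared father (r = 1/4).
r = 1/16 + 1/4 = 5/16 = 0.3125.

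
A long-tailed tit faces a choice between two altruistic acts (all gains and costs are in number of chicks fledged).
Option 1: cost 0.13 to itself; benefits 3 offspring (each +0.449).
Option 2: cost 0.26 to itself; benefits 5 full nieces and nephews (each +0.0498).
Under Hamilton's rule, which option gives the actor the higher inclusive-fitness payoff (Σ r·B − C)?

Option 1

Option 1: r to an offspring = 0.5.
Option 1: Σ r·B − C = (3·0.5·0.449) − 0.13 = 0.5435.
Option 2: r to a full niece or nephew = 0.25.
Option 2: Σ r·B − C = (5·0.25·0.0498) − 0.26 = -0.19775.
Option 1 has the higher net inclusive-fitness payoff.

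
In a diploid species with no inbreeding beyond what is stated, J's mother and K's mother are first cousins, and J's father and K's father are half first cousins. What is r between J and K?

0.046875

Wright's path rule: contributions from independent ancestry routes add.
J and K are related in two ways: second cousins through their mothers (r = 1/32) and half second cousins through their fathers (r = 1/64).
r = 1/32 + 1/64 = 3/64 = 0.046875.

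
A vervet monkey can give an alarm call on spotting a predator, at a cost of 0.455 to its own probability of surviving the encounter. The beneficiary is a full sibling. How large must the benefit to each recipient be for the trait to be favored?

r to a full sibling = 1/2 (full sibs share both parents — two paths of length 2: r = 2·(1/2)^2 = 1/2).
Hamilton's rule with n recipients of equal r: n·r·B > C, so B > C/(n·r) = 0.455/(1·0.5) = 0.91.

0.91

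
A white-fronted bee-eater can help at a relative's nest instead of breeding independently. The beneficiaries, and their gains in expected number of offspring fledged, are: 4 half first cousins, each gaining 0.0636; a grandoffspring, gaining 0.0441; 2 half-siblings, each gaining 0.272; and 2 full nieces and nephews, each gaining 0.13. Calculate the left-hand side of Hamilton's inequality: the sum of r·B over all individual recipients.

r to a half first cousin = 0.0625 (half first cousins share one grandparent — one path of length 4: r = (1/2)^4 = 1/16).
r to a grandoffspring = 0.25 (two parent–offspring links: r = (1/2)^2 = 1/4).
r to a half-sibling = 1/4 (half-sibs share one parent — one path of length 2: r = (1/2)^2 = 1/4).
r to a full niece or nephew = 0.25 (full aunt/uncle↔niece/nephew: two paths of length 3 through the shared grandparent pair: r = 2·(1/2)^3 = 1/4).
Summing one r·B term per recipient: 4·0.0625·0.0636 + 1·0.25·0.0441 + 2·0.25·0.272 + 2·0.25·0.13 = 0.227925.

0.227925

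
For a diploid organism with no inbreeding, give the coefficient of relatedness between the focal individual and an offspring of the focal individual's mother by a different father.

Each parent–offspring link contributes a factor of 1/2, and independent paths through distinct common ancestors add.
Half-sibs share one parent — one path of length 2: r = (1/2)^2 = 1/4.

0.25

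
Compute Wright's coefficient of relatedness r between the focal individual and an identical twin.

1

Each parent–offspring link contributes a factor of 1/2, and independent paths through distinct common ancestors add.
Monozygotic twins share every allele identical by descent: r = 1.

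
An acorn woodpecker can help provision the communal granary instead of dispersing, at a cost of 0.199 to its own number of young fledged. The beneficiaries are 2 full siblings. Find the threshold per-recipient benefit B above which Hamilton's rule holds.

r to a full sibling = 1/2 (full sibs share both parents — two paths of length 2: r = 2·(1/2)^2 = 1/2).
Hamilton's rule with n recipients of equal r: n·r·B > C, so B > C/(n·r) = 0.199/(2·0.5) = 0.199.

0.199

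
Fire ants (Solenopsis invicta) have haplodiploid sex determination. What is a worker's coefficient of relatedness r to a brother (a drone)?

0.25

Her haploid brother carries none of their father's genes and a random half of their mother's genome; that half matches the maternal half of her own genome with probability 1/2: r = 1/2 · 1/2 = 1/4.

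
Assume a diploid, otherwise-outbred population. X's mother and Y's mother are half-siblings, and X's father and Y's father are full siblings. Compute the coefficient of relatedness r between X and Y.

0.1875

Relatedness sums over independent paths through distinct common ancestors.
X and Y are related in two ways: half first cousins through their mothers (r = 1/16) and first cousins through their fathers (r = 1/8).
r = 1/16 + 1/8 = 0.1875.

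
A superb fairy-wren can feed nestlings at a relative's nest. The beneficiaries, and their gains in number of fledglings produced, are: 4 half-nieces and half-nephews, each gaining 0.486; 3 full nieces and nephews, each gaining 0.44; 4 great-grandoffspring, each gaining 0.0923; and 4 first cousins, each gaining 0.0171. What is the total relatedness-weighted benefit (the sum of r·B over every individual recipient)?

r to a half-niece or half-nephew = 0.125 (half-aunt/uncle↔niece/nephew: one path of length 3: r = (1/2)^3 = 1/8).
r to a full niece or nephew = 1/4 (full aunt/uncle↔niece/nephew: two paths of length 3 through the shared grandparent pair: r = 2·(1/2)^3 = 1/4).
r to a great-grandoffspring = 0.125 (three parent–offspring links: r = (1/2)^3 = 1/8).
r to a first cousin = 1/8 (first cousins share one grandparent pair — two paths of length 4: r = 2·(1/2)^4 = 1/8).
Summing one r·B term per recipient: 4·0.125·0.486 + 3·0.25·0.44 + 4·0.125·0.0923 + 4·0.125·0.0171 = 0.6277.

0.6277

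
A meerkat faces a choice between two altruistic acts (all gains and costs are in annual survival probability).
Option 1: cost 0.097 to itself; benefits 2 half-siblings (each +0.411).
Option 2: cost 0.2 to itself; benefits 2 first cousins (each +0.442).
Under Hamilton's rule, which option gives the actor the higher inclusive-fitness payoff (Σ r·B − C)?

Option 1

Option 1: r to a half-sibling = 0.25.
Option 1: Σ r·B − C = (2·0.25·0.411) − 0.097 = 0.1085.
Option 2: r to a first cousin = 0.125.
Option 2: Σ r·B − C = (2·0.125·0.442) − 0.2 = -0.0895.
Option 1 has the higher net inclusive-fitness payoff.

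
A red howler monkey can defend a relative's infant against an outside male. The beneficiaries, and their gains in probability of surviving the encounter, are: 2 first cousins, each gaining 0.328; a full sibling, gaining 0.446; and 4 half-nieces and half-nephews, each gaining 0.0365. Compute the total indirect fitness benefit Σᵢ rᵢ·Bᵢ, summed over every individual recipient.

r to a first cousin = 0.125 (first cousins share one grandparent pair — two paths of length 4: r = 2·(1/2)^4 = 1/8).
r to a full sibling = 0.5 (full sibs share both parents — two paths of length 2: r = 2·(1/2)^2 = 1/2).
r to a half-niece or half-nephew = 1/8 (half-aunt/uncle↔niece/nephew: one path of length 3: r = (1/2)^3 = 1/8).
Summing one r·B term per recipient: 2·0.125·0.328 + 1·0.5·0.446 + 4·0.125·0.0365 = 0.32325.

0.32325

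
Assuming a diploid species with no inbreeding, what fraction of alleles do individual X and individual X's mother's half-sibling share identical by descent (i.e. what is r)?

0.125

Each parent–offspring link contributes a factor of 1/2, and independent paths through distinct common ancestors add.
Half-aunt/uncle↔niece/nephew: one path of length 3: r = (1/2)^3 = 1/8.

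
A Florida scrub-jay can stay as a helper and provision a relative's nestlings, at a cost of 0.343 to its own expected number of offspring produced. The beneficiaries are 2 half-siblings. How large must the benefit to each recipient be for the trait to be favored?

0.686

r to a half-sibling = 0.25 (half-sibs share one parent — one path of length 2: r = (1/2)^2 = 1/4).
Hamilton's rule with n recipients of equal r: n·r·B > C, so B > C/(n·r) = 0.343/(2·0.25) = 0.686.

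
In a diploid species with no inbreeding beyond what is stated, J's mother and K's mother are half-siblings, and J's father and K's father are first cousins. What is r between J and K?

0.09375

Relatedness sums over independent paths through distinct common ancestors.
J and K are related in two ways: half first cousins through their mothers (r = 1/16) and second cousins through their fathers (r = 1/32).
r = 1/16 + 1/32 = 0.09375.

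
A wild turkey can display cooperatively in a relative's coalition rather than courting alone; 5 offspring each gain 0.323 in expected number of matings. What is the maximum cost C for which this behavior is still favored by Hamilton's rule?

0.8075

r to an offspring = 1/2 (one parent–offspring link: r = (1/2)^1 = 1/2).
Hamilton's rule: n·r·B > C, so the trait is favored while C < n·r·B = 5·0.5·0.323 = 0.8075.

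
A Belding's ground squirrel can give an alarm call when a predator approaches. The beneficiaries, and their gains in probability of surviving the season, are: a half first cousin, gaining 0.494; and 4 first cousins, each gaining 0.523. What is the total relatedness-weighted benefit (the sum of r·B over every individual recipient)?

r to a half first cousin = 1/16 (half first cousins share one grandparent — one path of length 4: r = (1/2)^4 = 1/16).
r to a first cousin = 0.125 (first cousins share one grandparent pair — two paths of length 4: r = 2·(1/2)^4 = 1/8).
Summing one r·B term per recipient: 1·0.0625·0.494 + 4·0.125·0.523 = 0.292375.

0.292375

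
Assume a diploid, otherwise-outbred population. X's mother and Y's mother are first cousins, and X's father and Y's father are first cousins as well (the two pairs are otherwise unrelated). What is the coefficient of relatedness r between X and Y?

Wright's path rule: contributions from independent ancestry routes add.
X and Y are related in two ways: second cousins through their mothers (r = 1/32) and second cousins through their fathers (r = 1/32).
r = 1/32 + 1/32 = 1/16 = 0.0625.

0.0625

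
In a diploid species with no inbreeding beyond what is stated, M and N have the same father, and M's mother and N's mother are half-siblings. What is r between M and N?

0.3125

Relatedness sums over independent paths through distinct common ancestors.
M and N are related in two ways: half-sibs through their shared father (r = 1/4) and half first cousins through their mothers (r = 1/16).
r = 1/4 + 1/16 = 0.3125.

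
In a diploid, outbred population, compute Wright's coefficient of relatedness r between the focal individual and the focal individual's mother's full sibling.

Each parent–offspring link contributes a factor of 1/2, and independent paths through distinct common ancestors add.
Full aunt/uncle↔niece/nephew: two paths of length 3 through the shared grandparent pair: r = 2·(1/2)^3 = 1/4.

0.25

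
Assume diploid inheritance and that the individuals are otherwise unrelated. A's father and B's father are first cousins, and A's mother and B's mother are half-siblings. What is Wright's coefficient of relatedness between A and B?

0.09375

With two independent routes of shared ancestry, r is the sum of the two contributions.
A and B are related in two ways: second cousins through their fathers (r = 1/32) and half first cousins through their mothers (r = 1/16).
r = 1/32 + 1/16 = 3/32 = 0.09375.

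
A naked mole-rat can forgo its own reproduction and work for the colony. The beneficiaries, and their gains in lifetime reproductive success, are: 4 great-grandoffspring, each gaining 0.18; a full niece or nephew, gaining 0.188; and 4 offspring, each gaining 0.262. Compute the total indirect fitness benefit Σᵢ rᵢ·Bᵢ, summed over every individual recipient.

0.661

r to a great-grandoffspring = 1/8 (three parent–offspring links: r = (1/2)^3 = 1/8).
r to a full niece or nephew = 0.25 (full aunt/uncle↔niece/nephew: two paths of length 3 through the shared grandparent pair: r = 2·(1/2)^3 = 1/4).
r to an offspring = 1/2 (one parent–offspring link: r = (1/2)^1 = 1/2).
Summing one r·B term per recipient: 4·0.125·0.18 + 1·0.25·0.188 + 4·0.5·0.262 = 0.661.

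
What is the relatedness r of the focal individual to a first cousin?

First cousins share one grandparent pair — two paths of length 4: r = 2·(1/2)^4 = 1/8.

0.125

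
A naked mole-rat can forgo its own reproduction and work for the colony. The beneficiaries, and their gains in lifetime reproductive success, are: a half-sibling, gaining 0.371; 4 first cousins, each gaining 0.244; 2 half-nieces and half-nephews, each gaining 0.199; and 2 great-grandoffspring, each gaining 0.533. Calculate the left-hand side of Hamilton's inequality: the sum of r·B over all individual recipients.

0.39775

r to a half-sibling = 0.25 (half-sibs share one parent — one path of length 2: r = (1/2)^2 = 1/4).
r to a first cousin = 1/8 (first cousins share one grandparent pair — two paths of length 4: r = 2·(1/2)^4 = 1/8).
r to a half-niece or half-nephew = 0.125 (half-aunt/uncle↔niece/nephew: one path of length 3: r = (1/2)^3 = 1/8).
r to a great-grandoffspring = 0.125 (three parent–offspring links: r = (1/2)^3 = 1/8).
Summing one r·B term per recipient: 1·0.25·0.371 + 4·0.125·0.244 + 2·0.125·0.199 + 2·0.125·0.533 = 0.39775.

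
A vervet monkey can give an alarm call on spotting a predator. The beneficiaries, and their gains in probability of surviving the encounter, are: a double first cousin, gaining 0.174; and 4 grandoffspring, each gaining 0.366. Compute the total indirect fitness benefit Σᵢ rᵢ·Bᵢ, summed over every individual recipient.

r to a double first cousin = 1/4 (double first cousins share both grandparent pairs — four paths of length 4: r = 4·(1/2)^4 = 1/4).
r to a grandoffspring = 0.25 (two parent–offspring links: r = (1/2)^2 = 1/4).
Summing one r·B term per recipient: 1·0.25·0.174 + 4·0.25·0.366 = 0.4095.

0.4095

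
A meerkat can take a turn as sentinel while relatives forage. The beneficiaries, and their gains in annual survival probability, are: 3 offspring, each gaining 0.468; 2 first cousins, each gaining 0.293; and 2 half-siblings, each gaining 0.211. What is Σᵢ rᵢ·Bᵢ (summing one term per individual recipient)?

0.88075

r to an offspring = 1/2 (one parent–offspring link: r = (1/2)^1 = 1/2).
r to a first cousin = 0.125 (first cousins share one grandparent pair — two paths of length 4: r = 2·(1/2)^4 = 1/8).
r to a half-sibling = 0.25 (half-sibs share one parent — one path of length 2: r = (1/2)^2 = 1/4).
Summing one r·B term per recipient: 3·0.5·0.468 + 2·0.125·0.293 + 2·0.25·0.211 = 0.88075.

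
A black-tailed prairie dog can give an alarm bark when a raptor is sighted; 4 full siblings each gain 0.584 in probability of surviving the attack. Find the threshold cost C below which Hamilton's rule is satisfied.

r to a full sibling = 0.5 (full sibs share both parents — two paths of length 2: r = 2·(1/2)^2 = 1/2).
Hamilton's rule: n·r·B > C, so the trait is favored while C < n·r·B = 4·0.5·0.584 = 1.168.

1.168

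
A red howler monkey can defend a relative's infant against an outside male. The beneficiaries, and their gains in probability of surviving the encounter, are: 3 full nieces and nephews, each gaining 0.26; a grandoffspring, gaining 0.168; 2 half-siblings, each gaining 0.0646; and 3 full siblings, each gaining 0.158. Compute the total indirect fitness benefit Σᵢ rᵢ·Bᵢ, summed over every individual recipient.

r to a full niece or nephew = 1/4 (full aunt/uncle↔niece/nephew: two paths of length 3 through the shared grandparent pair: r = 2·(1/2)^3 = 1/4).
r to a grandoffspring = 1/4 (two parent–offspring links: r = (1/2)^2 = 1/4).
r to a half-sibling = 0.25 (half-sibs share one parent — one path of length 2: r = (1/2)^2 = 1/4).
r to a full sibling = 0.5 (full sibs share both parents — two paths of length 2: r = 2·(1/2)^2 = 1/2).
Summing one r·B term per recipient: 3·0.25·0.26 + 1·0.25·0.168 + 2·0.25·0.0646 + 3·0.5·0.158 = 0.5063.

0.5063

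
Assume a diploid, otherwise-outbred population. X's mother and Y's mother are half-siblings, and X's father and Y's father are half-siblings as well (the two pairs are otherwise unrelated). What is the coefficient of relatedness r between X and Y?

Relatedness sums over independent paths through distinct common ancestors.
X and Y are related in two ways: half first cousins through their mothers (r = 1/16) and half first cousins through their fathers (r = 1/16).
r = 1/16 + 1/16 = 1/8 = 0.125.

0.125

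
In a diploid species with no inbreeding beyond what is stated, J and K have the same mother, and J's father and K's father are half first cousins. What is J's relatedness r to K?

0.265625

Independent pedigree routes through distinct common ancestors add.
J and K are related in two ways: half-sibs through their shared mother (r = 1/4) and half second cousins through their fathers (r = 1/64).
r = 1/4 + 1/64 = 0.265625.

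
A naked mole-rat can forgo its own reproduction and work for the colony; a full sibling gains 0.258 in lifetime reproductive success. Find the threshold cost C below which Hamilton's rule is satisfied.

r to a full sibling = 0.5 (full sibs share both parents — two paths of length 2: r = 2·(1/2)^2 = 1/2).
Hamilton's rule: n·r·B > C, so the trait is favored while C < n·r·B = 1·0.5·0.258 = 0.129.

0.129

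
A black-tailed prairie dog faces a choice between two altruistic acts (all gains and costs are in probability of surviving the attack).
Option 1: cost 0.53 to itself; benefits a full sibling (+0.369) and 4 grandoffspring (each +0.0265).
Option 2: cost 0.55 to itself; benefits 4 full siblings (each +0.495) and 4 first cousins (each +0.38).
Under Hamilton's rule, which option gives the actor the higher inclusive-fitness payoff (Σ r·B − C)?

Option 1: r to a full sibling = 0.5.
Option 1: r to a grandoffspring = 0.25.
Option 1: Σ r·B − C = (1·0.5·0.369 + 4·0.25·0.0265) − 0.53 = -0.319.
Option 2: r to a full sibling = 0.5.
Option 2: r to a first cousin = 0.125.
Option 2: Σ r·B − C = (4·0.5·0.495 + 4·0.125·0.38) − 0.55 = 0.63.
Option 2 has the higher net inclusive-fitness payoff.

Option 2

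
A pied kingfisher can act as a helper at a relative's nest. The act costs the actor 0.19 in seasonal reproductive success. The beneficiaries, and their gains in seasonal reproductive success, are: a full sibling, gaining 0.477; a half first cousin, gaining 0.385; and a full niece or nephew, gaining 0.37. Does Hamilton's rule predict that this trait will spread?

Yes

Hamilton's rule: the trait is favored when the sum of r·B over every recipient exceeds the actor's cost C.
r to a full sibling = 0.5 (full sibs share both parents — two paths of length 2: r = 2·(1/2)^2 = 1/2).
r to a half first cousin = 0.0625 (half first cousins share one grandparent — one path of length 4: r = (1/2)^4 = 1/16).
r to a full niece or nephew = 0.25 (full aunt/uncle↔niece/nephew: two paths of length 3 through the shared grandparent pair: r = 2·(1/2)^3 = 1/4).
Summing one r·B term per recipient: 1·0.5·0.477 + 1·0.0625·0.385 + 1·0.25·0.37 = 0.3550625.
0.3550625 > 0.19: the indirect benefit exceeds the cost.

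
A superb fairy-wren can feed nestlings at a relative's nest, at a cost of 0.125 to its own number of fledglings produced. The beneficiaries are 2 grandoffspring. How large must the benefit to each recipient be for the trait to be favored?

0.25

r to a grandoffspring = 0.25 (two parent–offspring links: r = (1/2)^2 = 1/4).
Hamilton's rule with n recipients of equal r: n·r·B > C, so B > C/(n·r) = 0.125/(2·0.25) = 0.25.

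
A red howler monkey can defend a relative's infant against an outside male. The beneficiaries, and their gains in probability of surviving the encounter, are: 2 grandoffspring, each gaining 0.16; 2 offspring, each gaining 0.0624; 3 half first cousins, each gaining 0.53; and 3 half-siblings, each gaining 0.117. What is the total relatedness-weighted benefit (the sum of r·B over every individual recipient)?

0.329525

r to a grandoffspring = 0.25 (two parent–offspring links: r = (1/2)^2 = 1/4).
r to an offspring = 0.5 (one parent–offspring link: r = (1/2)^1 = 1/2).
r to a half first cousin = 1/16 (half first cousins share one grandparent — one path of length 4: r = (1/2)^4 = 1/16).
r to a half-sibling = 0.25 (half-sibs share one parent — one path of length 2: r = (1/2)^2 = 1/4).
Summing one r·B term per recipient: 2·0.25·0.16 + 2·0.5·0.0624 + 3·0.0625·0.53 + 3·0.25·0.117 = 0.329525.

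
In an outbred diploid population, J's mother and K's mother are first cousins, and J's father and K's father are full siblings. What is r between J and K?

0.15625

With two independent routes of shared ancestry, r is the sum of the two contributions.
J and K are related in two ways: second cousins through their mothers (r = 1/32) and first cousins through their fathers (r = 1/8).
r = 1/32 + 1/8 = 0.15625.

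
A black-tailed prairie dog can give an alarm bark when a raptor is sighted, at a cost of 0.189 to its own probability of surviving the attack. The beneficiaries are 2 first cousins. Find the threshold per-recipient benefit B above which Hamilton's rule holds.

0.756

r to a first cousin = 1/8 (first cousins share one grandparent pair — two paths of length 4: r = 2·(1/2)^4 = 1/8).
Hamilton's rule with n recipients of equal r: n·r·B > C, so B > C/(n·r) = 0.189/(2·0.125) = 0.756.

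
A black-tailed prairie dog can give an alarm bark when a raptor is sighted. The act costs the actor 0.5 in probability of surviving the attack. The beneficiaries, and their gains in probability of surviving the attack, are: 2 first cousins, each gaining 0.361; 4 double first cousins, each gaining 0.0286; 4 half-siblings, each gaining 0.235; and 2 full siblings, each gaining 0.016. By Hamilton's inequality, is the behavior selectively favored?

No

Hamilton's rule: the trait is favored when the sum of r·B over every recipient exceeds the actor's cost C.
r to a first cousin = 0.125 (first cousins share one grandparent pair — two paths of length 4: r = 2·(1/2)^4 = 1/8).
r to a double first cousin = 1/4 (double first cousins share both grandparent pairs — four paths of length 4: r = 4·(1/2)^4 = 1/4).
r to a half-sibling = 1/4 (half-sibs share one parent — one path of length 2: r = (1/2)^2 = 1/4).
r to a full sibling = 0.5 (full sibs share both parents — two paths of length 2: r = 2·(1/2)^2 = 1/2).
Summing one r·B term per recipient: 2·0.125·0.361 + 4·0.25·0.0286 + 4·0.25·0.235 + 2·0.5·0.016 = 0.36985.
0.36985 < 0.5: the indirect benefit is less than the cost.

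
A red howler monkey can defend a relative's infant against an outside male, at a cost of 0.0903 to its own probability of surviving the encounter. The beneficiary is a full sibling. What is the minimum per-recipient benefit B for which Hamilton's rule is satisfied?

0.1806

r to a full sibling = 0.5 (full sibs share both parents — two paths of length 2: r = 2·(1/2)^2 = 1/2).
Hamilton's rule with n recipients of equal r: n·r·B > C, so B > C/(n·r) = 0.0903/(1·0.5) = 0.1806.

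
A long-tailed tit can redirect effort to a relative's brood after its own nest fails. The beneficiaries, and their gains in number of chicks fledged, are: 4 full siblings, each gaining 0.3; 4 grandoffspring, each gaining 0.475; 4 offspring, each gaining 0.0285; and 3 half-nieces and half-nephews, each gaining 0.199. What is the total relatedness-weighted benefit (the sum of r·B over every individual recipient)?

1.206625

r to a full sibling = 1/2 (full sibs share both parents — two paths of length 2: r = 2·(1/2)^2 = 1/2).
r to a grandoffspring = 0.25 (two parent–offspring links: r = (1/2)^2 = 1/4).
r to an offspring = 0.5 (one parent–offspring link: r = (1/2)^1 = 1/2).
r to a half-niece or half-nephew = 1/8 (half-aunt/uncle↔niece/nephew: one path of length 3: r = (1/2)^3 = 1/8).
Summing one r·B term per recipient: 4·0.5·0.3 + 4·0.25·0.475 + 4·0.5·0.0285 + 3·0.125·0.199 = 1.206625.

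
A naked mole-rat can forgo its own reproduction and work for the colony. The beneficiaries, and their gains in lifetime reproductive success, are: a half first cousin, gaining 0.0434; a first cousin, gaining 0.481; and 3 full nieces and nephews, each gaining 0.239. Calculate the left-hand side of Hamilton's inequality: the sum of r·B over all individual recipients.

0.2420875

r to a half first cousin = 0.0625 (half first cousins share one grandparent — one path of length 4: r = (1/2)^4 = 1/16).
r to a first cousin = 0.125 (first cousins share one grandparent pair — two paths of length 4: r = 2·(1/2)^4 = 1/8).
r to a full niece or nephew = 0.25 (full aunt/uncle↔niece/nephew: two paths of length 3 through the shared grandparent pair: r = 2·(1/2)^3 = 1/4).
Summing one r·B term per recipient: 1·0.0625·0.0434 + 1·0.125·0.481 + 3·0.25·0.239 = 0.2420875.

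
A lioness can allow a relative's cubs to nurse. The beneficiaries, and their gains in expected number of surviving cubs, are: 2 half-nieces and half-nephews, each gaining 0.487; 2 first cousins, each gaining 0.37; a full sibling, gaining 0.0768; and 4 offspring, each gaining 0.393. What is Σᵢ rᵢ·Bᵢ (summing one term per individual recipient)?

1.03865

r to a half-niece or half-nephew = 0.125 (half-aunt/uncle↔niece/nephew: one path of length 3: r = (1/2)^3 = 1/8).
r to a first cousin = 0.125 (first cousins share one grandparent pair — two paths of length 4: r = 2·(1/2)^4 = 1/8).
r to a full sibling = 0.5 (full sibs share both parents — two paths of length 2: r = 2·(1/2)^2 = 1/2).
r to an offspring = 0.5 (one parent–offspring link: r = (1/2)^1 = 1/2).
Summing one r·B term per recipient: 2·0.125·0.487 + 2·0.125·0.37 + 1·0.5·0.0768 + 4·0.5·0.393 = 1.03865.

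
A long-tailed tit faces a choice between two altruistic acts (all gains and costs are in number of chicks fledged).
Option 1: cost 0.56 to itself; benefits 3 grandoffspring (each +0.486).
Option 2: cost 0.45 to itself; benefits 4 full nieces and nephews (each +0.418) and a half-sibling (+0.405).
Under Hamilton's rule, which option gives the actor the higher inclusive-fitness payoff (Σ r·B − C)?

Option 2

Option 1: r to a grandoffspring = 0.25.
Option 1: Σ r·B − C = (3·0.25·0.486) − 0.56 = -0.1955.
Option 2: r to a full niece or nephew = 0.25.
Option 2: r to a half-sibling = 0.25.
Option 2: Σ r·B − C = (4·0.25·0.418 + 1·0.25·0.405) − 0.45 = 0.06925.
Option 2 has the higher net inclusive-fitness payoff.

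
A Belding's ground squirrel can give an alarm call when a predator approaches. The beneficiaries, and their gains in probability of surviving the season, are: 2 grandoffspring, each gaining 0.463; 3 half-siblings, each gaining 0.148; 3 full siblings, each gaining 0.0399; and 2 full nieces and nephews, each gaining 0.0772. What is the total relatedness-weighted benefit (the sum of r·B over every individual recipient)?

0.44095

r to a grandoffspring = 1/4 (two parent–offspring links: r = (1/2)^2 = 1/4).
r to a half-sibling = 1/4 (half-sibs share one parent — one path of length 2: r = (1/2)^2 = 1/4).
r to a full sibling = 1/2 (full sibs share both parents — two paths of length 2: r = 2·(1/2)^2 = 1/2).
r to a full niece or nephew = 0.25 (full aunt/uncle↔niece/nephew: two paths of length 3 through the shared grandparent pair: r = 2·(1/2)^3 = 1/4).
Summing one r·B term per recipient: 2·0.25·0.463 + 3·0.25·0.148 + 3·0.5·0.0399 + 2·0.25·0.0772 = 0.44095.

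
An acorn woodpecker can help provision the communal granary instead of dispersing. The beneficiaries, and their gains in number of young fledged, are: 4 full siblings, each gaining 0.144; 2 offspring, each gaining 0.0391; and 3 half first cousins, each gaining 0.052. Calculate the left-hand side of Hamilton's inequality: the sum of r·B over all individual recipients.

0.33685

r to a full sibling = 1/2 (full sibs share both parents — two paths of length 2: r = 2·(1/2)^2 = 1/2).
r to an offspring = 0.5 (one parent–offspring link: r = (1/2)^1 = 1/2).
r to a half first cousin = 0.0625 (half first cousins share one grandparent — one path of length 4: r = (1/2)^4 = 1/16).
Summing one r·B term per recipient: 4·0.5·0.144 + 2·0.5·0.0391 + 3·0.0625·0.052 = 0.33685.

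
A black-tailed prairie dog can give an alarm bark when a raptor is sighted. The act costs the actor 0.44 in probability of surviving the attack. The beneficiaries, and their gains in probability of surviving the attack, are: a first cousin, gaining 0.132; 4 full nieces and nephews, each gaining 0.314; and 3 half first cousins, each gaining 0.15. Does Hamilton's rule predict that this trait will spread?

Hamilton's rule: the trait is favored when the sum of r·B over every recipient exceeds the actor's cost C.
r to a first cousin = 0.125 (first cousins share one grandparent pair — two paths of length 4: r = 2·(1/2)^4 = 1/8).
r to a full niece or nephew = 1/4 (full aunt/uncle↔niece/nephew: two paths of length 3 through the shared grandparent pair: r = 2·(1/2)^3 = 1/4).
r to a half first cousin = 1/16 (half first cousins share one grandparent — one path of length 4: r = (1/2)^4 = 1/16).
Summing one r·B term per recipient: 1·0.125·0.132 + 4·0.25·0.314 + 3·0.0625·0.15 = 0.358625.
0.358625 < 0.44: the indirect benefit is less than the cost.

No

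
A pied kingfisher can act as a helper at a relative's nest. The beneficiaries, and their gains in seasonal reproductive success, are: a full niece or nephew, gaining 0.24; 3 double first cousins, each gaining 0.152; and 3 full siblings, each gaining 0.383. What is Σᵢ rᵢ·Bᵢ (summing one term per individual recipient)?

r to a full niece or nephew = 0.25 (full aunt/uncle↔niece/nephew: two paths of length 3 through the shared grandparent pair: r = 2·(1/2)^3 = 1/4).
r to a double first cousin = 0.25 (double first cousins share both grandparent pairs — four paths of length 4: r = 4·(1/2)^4 = 1/4).
r to a full sibling = 1/2 (full sibs share both parents — two paths of length 2: r = 2·(1/2)^2 = 1/2).
Summing one r·B term per recipient: 1·0.25·0.24 + 3·0.25·0.152 + 3·0.5·0.383 = 0.7485.

0.7485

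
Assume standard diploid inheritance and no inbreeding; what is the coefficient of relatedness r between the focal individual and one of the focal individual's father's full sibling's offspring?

Each parent–offspring link contributes a factor of 1/2, and independent paths through distinct common ancestors add.
First cousins share one grandparent pair — two paths of length 4: r = 2·(1/2)^4 = 1/8.

0.125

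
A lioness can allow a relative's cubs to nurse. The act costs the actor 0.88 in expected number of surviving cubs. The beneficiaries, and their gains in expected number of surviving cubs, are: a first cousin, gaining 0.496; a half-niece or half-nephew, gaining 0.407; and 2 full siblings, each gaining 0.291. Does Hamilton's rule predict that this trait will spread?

No

Hamilton's rule: the trait is favored when the sum of r·B over every recipient exceeds the actor's cost C.
r to a first cousin = 1/8 (first cousins share one grandparent pair — two paths of length 4: r = 2·(1/2)^4 = 1/8).
r to a half-niece or half-nephew = 1/8 (half-aunt/uncle↔niece/nephew: one path of length 3: r = (1/2)^3 = 1/8).
r to a full sibling = 1/2 (full sibs share both parents — two paths of length 2: r = 2·(1/2)^2 = 1/2).
Summing one r·B term per recipient: 1·0.125·0.496 + 1·0.125·0.407 + 2·0.5·0.291 = 0.403875.
0.403875 < 0.88: the indirect benefit is less than the cost.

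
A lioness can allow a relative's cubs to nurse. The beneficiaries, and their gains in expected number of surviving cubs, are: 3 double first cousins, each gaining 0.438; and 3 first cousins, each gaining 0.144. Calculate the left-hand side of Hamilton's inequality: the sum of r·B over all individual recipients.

0.3825

r to a double first cousin = 0.25 (double first cousins share both grandparent pairs — four paths of length 4: r = 4·(1/2)^4 = 1/4).
r to a first cousin = 1/8 (first cousins share one grandparent pair — two paths of length 4: r = 2·(1/2)^4 = 1/8).
Summing one r·B term per recipient: 3·0.25·0.438 + 3·0.125·0.144 = 0.3825.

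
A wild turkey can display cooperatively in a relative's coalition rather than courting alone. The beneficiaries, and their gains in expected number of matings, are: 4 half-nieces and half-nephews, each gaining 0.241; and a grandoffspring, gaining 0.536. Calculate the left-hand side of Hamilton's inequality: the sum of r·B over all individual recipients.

r to a half-niece or half-nephew = 0.125 (half-aunt/uncle↔niece/nephew: one path of length 3: r = (1/2)^3 = 1/8).
r to a grandoffspring = 0.25 (two parent–offspring links: r = (1/2)^2 = 1/4).
Summing one r·B term per recipient: 4·0.125·0.241 + 1·0.25·0.536 = 0.2545.

0.2545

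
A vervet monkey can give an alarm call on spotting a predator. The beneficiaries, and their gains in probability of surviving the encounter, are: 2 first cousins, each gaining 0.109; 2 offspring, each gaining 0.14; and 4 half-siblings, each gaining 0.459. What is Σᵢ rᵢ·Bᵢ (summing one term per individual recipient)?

0.62625

r to a first cousin = 1/8 (first cousins share one grandparent pair — two paths of length 4: r = 2·(1/2)^4 = 1/8).
r to an offspring = 0.5 (one parent–offspring link: r = (1/2)^1 = 1/2).
r to a half-sibling = 0.25 (half-sibs share one parent — one path of length 2: r = (1/2)^2 = 1/4).
Summing one r·B term per recipient: 2·0.125·0.109 + 2·0.5·0.14 + 4·0.25·0.459 = 0.62625.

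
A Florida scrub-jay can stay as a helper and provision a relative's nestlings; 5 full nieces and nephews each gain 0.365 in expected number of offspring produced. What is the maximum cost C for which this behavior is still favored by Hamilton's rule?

r to a full niece or nephew = 1/4 (full aunt/uncle↔niece/nephew: two paths of length 3 through the shared grandparent pair: r = 2·(1/2)^3 = 1/4).
Hamilton's rule: n·r·B > C, so the trait is favored while C < n·r·B = 5·0.25·0.365 = 0.45625.

0.45625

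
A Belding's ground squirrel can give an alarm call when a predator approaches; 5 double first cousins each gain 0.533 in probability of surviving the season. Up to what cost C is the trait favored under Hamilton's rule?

0.66625

r to a double first cousin = 0.25 (double first cousins share both grandparent pairs — four paths of length 4: r = 4·(1/2)^4 = 1/4).
Hamilton's rule: n·r·B > C, so the trait is favored while C < n·r·B = 5·0.25·0.533 = 0.66625.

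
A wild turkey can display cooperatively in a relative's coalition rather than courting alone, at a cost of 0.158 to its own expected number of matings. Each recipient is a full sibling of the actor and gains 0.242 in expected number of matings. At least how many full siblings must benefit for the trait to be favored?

r to a full sibling = 0.5 (full sibs share both parents — two paths of length 2: r = 2·(1/2)^2 = 1/2).
Hamilton's rule: n·r·B > C  ⇒  n > C/(r·B) = 0.158/(0.5·0.242) = 1.306.
The smallest integer exceeding 1.306 is 2.

2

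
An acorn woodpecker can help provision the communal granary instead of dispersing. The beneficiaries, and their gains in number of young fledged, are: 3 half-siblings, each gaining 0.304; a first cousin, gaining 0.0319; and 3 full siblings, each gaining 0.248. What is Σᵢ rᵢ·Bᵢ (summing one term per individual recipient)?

r to a half-sibling = 0.25 (half-sibs share one parent — one path of length 2: r = (1/2)^2 = 1/4).
r to a first cousin = 1/8 (first cousins share one grandparent pair — two paths of length 4: r = 2·(1/2)^4 = 1/8).
r to a full sibling = 0.5 (full sibs share both parents — two paths of length 2: r = 2·(1/2)^2 = 1/2).
Summing one r·B term per recipient: 3·0.25·0.304 + 1·0.125·0.0319 + 3·0.5·0.248 = 0.6039875.

0.6039875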